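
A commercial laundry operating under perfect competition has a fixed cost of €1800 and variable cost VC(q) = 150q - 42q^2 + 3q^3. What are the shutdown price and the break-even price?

Shutdown price = €3; break-even price = €210

Shutdown price = min AVC. AVC = 150 - 42q + 3q^2, with vertex at q = 7 and minimum €3.
ATC = 1800/q + 150 - 42q + 3q^2. Setting dATC/dq = −1800/q^2 − 42 + 6q = 0 gives q = 10 (since 6·10^3 − 42·10^2 = 1800).
min ATC = 1800/10 + 150 − 42·10 + 3·10^2 = €210. That is the break-even price.
For €3 ≤ P < €210 the firm produces at a loss; below €3 it shuts down.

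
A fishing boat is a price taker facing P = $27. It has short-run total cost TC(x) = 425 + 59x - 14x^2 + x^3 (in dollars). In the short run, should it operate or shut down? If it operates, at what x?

Strip out fixed cost: VC = 59x - 14x^2 + x^3. Then AVC = 59 - 14x + x^2 and MC = 59 - 28x + 3x^2.
AVC is minimized where dAVC/dx = -14 + 2x = 0, at x = 7; min AVC = 59 - 14·7 + 7^2 = $10.
P = $27 exceeds min AVC = $10, so the firm stays open.
Solving P = MC: 32 - 28x + 3x^2 = 0 ⇒ x = 4/3 or 8. On the upward-sloping branch, x* = 8.
Check: AVC at x = 8 is $11 ≤ P, so revenue covers variable cost.
Profit = P·x − TC = 27·8 − 513 = -$297, a loss, but smaller than the $425 fixed cost the firm would lose by shutting down.

Produce at x = 8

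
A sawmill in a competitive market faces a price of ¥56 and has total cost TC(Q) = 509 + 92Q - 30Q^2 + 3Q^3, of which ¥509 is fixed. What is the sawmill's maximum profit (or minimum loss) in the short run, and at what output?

Profit = -¥293 at Q = 6

AVC = 92 - 30Q + 3Q^2 has its minimum ¥17 at Q = 5; price ¥56 clears that bar, so the firm operates.
MC = 92 - 60Q + 9Q^2. Setting P = MC and taking the root on the rising branch gives Q* = 6.
TR = 56·6 = 336. TC = 509 + 120 = 629. Profit = 336 − 629 = -¥293.
By producing, the firm covers all variable cost plus ¥216 of fixed cost; shutting down would lose the full ¥509.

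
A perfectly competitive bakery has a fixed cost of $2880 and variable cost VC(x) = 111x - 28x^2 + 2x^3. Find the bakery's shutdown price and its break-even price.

Shutdown price = $13; break-even price = $303

AVC = 111 - 28x + 2x^2; minimized at x = 7, giving min AVC = $13. That is the shutdown price.
ATC = 2880/x + 111 - 28x + 2x^2. Setting dATC/dx = −2880/x^2 − 28 + 4x = 0 gives x = 12 (since 4·12^3 − 28·12^2 = 2880).
min ATC = 2880/12 + 111 − 28·12 + 2·12^2 = $303. That is the break-even price.
For $13 ≤ P < $303 the firm produces at a loss; below $13 it shuts down.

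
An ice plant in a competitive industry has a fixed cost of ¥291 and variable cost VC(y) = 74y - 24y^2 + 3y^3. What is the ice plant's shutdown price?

The shutdown price is the minimum of AVC. VC = 74y - 24y^2 + 3y^3, so AVC = 74 - 24y + 3y^2.
dAVC/dy = -24 + 6y = 0 gives y = 4. min AVC = 74 - 24·4 + 3·4^2 = 26.
For P < ¥26 the firm produces nothing.

¥26 per unit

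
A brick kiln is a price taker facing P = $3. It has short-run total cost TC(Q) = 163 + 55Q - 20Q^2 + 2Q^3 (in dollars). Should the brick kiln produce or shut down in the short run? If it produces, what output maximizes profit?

Shut down

From TC, MC = TC'(Q) = 55 - 40Q + 6Q^2 and AVC = VC/Q = 55 - 20Q + 2Q^2.
AVC is minimized where dAVC/dQ = -20 + 4Q = 0, at Q = 5; min AVC = 55 - 20·5 + 2·5^2 = $5.
Since P = $3 < min AVC = $5, price fails to cover variable cost at any output.
Best response: produce nothing and absorb the $163 fixed cost.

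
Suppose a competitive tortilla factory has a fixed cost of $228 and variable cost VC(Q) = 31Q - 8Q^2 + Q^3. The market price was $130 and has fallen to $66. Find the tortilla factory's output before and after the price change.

Output falls from 9 to 7

MC = 31 - 16Q + 3Q^2; the shutdown threshold is min AVC = $15 (at Q = 4).
With P = $130 above the shutdown price, P = MC gives Q = 9.
At P = $66 ≥ min AVC, set P = MC: Q = 7. The firm stays open but cuts output.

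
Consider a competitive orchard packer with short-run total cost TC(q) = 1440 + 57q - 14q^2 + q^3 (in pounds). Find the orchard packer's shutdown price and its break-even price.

Shutdown price = £8; break-even price = £153

AVC = 57 - 14q + q^2; minimized at q = 7, giving min AVC = £8. That is the shutdown price.
ATC = 1440/q + 57 - 14q + q^2. Setting dATC/dq = −1440/q^2 − 14 + 2q = 0 gives q = 12 (since 2·12^3 − 14·12^2 = 1440).
min ATC = 1440/12 + 57 − 14·12 + 12^2 = £153. That is the break-even price.
For £8 ≤ P < £153 the firm produces at a loss; below £8 it shuts down.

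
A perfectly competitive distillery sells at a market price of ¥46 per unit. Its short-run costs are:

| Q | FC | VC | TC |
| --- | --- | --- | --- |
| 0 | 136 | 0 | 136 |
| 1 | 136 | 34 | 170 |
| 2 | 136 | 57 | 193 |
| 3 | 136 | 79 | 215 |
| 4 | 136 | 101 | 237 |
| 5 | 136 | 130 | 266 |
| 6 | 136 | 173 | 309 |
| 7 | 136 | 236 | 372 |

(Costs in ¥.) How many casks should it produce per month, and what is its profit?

Profit at each row (π = 46Q − TC): Q=0: -136; Q=1: -124; Q=2: -101; Q=3: -77; Q=4: -53; Q=5: -36; Q=6: -33; Q=7: -50.
Profit is maximized at Q = 6. AVC there is 173/6 = ¥28.83 ≤ P, so producing beats shutting down (which would give -¥136).

Q = 6; profit = -¥33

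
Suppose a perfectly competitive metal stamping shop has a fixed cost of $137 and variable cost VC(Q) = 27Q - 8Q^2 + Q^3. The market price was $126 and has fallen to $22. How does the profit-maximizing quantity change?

Output falls from 9 to 5

AVC = 27 - 8Q + Q^2, minimized at Q = 4 where min AVC = $11. MC = 27 - 16Q + 3Q^2.
With P = $126 above the shutdown price, P = MC gives Q = 9.
At P = $22 ≥ min AVC, set P = MC: Q = 5. The firm stays open but cuts output.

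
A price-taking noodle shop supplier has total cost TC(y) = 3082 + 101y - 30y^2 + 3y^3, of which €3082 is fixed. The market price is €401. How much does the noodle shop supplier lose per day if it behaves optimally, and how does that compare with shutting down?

AVC = 101 - 30y + 3y^2 has its minimum €26 at y = 5; price €401 clears that bar, so the firm operates.
MC = 101 - 60y + 9y^2. Setting P = MC and taking the root on the rising branch gives y* = 10.
TR = 401·10 = 4010. TC = 3082 + 1010 = 4092. Profit = 4010 − 4092 = -€82.
That loss of €82 beats the €3082 the firm would lose by shutting down; producing recovers €3000 of fixed cost.

Profit = -€82 at y = 10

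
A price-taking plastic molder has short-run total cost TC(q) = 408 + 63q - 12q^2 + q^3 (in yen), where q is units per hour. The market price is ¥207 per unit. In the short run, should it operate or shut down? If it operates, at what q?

Variable cost is VC = 63q - 12q^2 + q^3, so AVC = VC/q = 63 - 12q + q^2 and MC = dTC/dq = 63 - 24q + 3q^2.
AVC hits its minimum where MC = AVC, at q = 6, giving min AVC = 63 - 12·6 + 6^2 = ¥27.
Because ¥207 ≥ ¥27, revenue can cover variable cost; the firm operates.
Solving P = MC: -144 - 24q + 3q^2 = 0 ⇒ q = -4 or 12. On the upward-sloping branch, q* = 12.
Check: AVC at q = 12 is ¥63 ≤ P, so revenue covers variable cost.
Profit = P·q − TC = 207·12 − 1164 = ¥1320.

Produce at q = 12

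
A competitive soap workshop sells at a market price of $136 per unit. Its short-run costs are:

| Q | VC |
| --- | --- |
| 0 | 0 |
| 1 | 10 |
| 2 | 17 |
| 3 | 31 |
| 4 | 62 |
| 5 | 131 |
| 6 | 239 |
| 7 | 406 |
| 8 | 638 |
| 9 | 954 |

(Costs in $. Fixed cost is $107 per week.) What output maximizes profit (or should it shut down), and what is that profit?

Profit at each row (π = 136Q − TC): Q=0: -107; Q=1: 19; Q=2: 148; Q=3: 270; Q=4: 375; Q=5: 442; Q=6: 470; Q=7: 439; Q=8: 343; Q=9: 163.
Profit is maximized at Q = 6. AVC there is 239/6 = $39.83 ≤ P, so producing beats shutting down (which would give -$107).

Q = 6; profit = $470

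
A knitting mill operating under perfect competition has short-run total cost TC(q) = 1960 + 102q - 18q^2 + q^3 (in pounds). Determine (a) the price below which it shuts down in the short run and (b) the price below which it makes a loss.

Shutdown price = min AVC. AVC = 102 - 18q + q^2, with vertex at q = 9 and minimum £21.
ATC = 1960/q + 102 - 18q + q^2. Setting dATC/dq = −1960/q^2 − 18 + 2q = 0 gives q = 14 (since 2·14^3 − 18·14^2 = 1960).
min ATC = 1960/14 + 102 − 18·14 + 14^2 = £186. That is the break-even price.
For £21 ≤ P < £186 the firm produces at a loss; below £21 it shuts down.

Shutdown price = £21; break-even price = £186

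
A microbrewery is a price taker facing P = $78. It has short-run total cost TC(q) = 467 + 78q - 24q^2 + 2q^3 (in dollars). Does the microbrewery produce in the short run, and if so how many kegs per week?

Strip out fixed cost: VC = 78q - 24q^2 + 2q^3. Then AVC = 78 - 24q + 2q^2 and MC = 78 - 48q + 6q^2.
The AVC parabola has its vertex at q = 24/4 = 6, where AVC = 78 - 24·6 + 2·6^2 = $6.
Because $78 ≥ $6, revenue can cover variable cost; the firm operates.
P = MC gives -48q + 6q^2 = 0, with roots 0 and 8. Take the larger (rising MC): q* = 8.
Check: AVC at q = 8 is $14 ≤ P, so revenue covers variable cost.
Profit = P·q − TC = 78·8 − 579 = $45.

Produce at q = 8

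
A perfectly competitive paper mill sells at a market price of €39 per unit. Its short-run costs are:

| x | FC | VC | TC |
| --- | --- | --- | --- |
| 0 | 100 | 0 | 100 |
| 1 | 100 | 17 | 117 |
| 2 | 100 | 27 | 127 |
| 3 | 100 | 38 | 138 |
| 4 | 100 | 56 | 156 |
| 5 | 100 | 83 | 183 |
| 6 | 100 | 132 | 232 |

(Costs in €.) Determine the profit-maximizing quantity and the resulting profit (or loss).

x = 5; profit = €12

Compute π = P·x − TC at each output: x=0: -100; x=1: -78; x=2: -49; x=3: -21; x=4: 0; x=5: 12; x=6: 2.
Profit is maximized at x = 5. AVC there is 83/5 = €16.60 ≤ P, so producing beats shutting down (which would give -€100).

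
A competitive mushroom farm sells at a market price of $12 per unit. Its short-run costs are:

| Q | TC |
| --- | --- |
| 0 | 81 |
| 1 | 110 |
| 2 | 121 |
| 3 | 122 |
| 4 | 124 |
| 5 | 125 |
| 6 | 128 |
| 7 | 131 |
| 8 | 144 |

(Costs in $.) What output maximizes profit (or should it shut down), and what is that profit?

Q = 7; profit = -$47

Profit at each row (π = 12Q − TC): Q=0: -81; Q=1: -98; Q=2: -97; Q=3: -86; Q=4: -76; Q=5: -65; Q=6: -56; Q=7: -47; Q=8: -48.
Profit is maximized at Q = 7. AVC there is 50/7 = $7.14 ≤ P, so producing beats shutting down (which would give -$81).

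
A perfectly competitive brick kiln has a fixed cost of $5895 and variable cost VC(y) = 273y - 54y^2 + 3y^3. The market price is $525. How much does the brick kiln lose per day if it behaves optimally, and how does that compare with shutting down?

AVC = 273 - 54y + 3y^2; min AVC = $30 at y = 9. Since P = $525 ≥ min AVC, the firm produces.
MC = 273 - 108y + 9y^2. Setting P = MC and taking the root on the rising branch gives y* = 14.
TR = 525·14 = 7350. TC = 5895 + 1470 = 7365. Profit = 7350 − 7365 = -$15.
That loss of $15 beats the $5895 the firm would lose by shutting down; producing recovers $5880 of fixed cost.

Profit = -$15 at y = 14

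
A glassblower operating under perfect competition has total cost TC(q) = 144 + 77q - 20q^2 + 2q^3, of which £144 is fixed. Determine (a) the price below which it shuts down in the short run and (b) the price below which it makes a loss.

Shutdown price = £27; break-even price = £53

AVC = 77 - 20q + 2q^2; minimized at q = 5, giving min AVC = £27. That is the shutdown price.
ATC = 144/q + 77 - 20q + 2q^2. Setting dATC/dq = −144/q^2 − 20 + 4q = 0 gives q = 6 (since 4·6^3 − 20·6^2 = 144).
min ATC = 144/6 + 77 − 20·6 + 2·6^2 = £53. That is the break-even price.
For £27 ≤ P < £53 the firm produces at a loss; below £27 it shuts down.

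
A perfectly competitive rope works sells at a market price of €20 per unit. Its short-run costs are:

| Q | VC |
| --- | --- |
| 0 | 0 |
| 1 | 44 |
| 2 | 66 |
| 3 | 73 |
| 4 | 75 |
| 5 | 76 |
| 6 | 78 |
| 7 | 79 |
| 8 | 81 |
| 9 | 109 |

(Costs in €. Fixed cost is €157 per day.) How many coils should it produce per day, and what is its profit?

Q = 8; profit = -€78

Tabulate TR − TC: Q=0: -157; Q=1: -181; Q=2: -183; Q=3: -170; Q=4: -152; Q=5: -133; Q=6: -115; Q=7: -96; Q=8: -78; Q=9: -86.
Profit is maximized at Q = 8. AVC there is 81/8 = €10.12 ≤ P, so producing beats shutting down (which would give -€157).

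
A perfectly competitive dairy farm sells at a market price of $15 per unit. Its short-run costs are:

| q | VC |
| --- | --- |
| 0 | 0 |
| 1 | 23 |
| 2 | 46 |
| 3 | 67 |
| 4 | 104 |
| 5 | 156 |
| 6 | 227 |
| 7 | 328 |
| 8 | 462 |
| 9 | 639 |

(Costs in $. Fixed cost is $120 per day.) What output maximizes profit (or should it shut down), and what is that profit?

Compute π = P·q − TC at each output: q=0: -120; q=1: -128; q=2: -136; q=3: -142; q=4: -164; q=5: -201; q=6: -257; q=7: -343; q=8: -462; q=9: -624.
Profit is highest at q = 0. Equivalently, the lowest AVC in the table is 67/3 ≈ $22.33 at q = 3, and P = $15 falls below it — price never covers variable cost, so the firm shuts down and loses only its fixed cost.

q = 0 (shut down); profit = -$120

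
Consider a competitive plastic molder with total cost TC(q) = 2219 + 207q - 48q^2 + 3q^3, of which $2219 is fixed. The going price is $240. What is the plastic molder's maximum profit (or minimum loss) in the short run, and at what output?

AVC = 207 - 48q + 3q^2; min AVC = $15 at q = 8. Since P = $240 ≥ min AVC, the firm produces.
With MC = 207 - 96q + 9q^2, P = MC on the upward-sloping part at q* = 11.
TR = 240·11 = 2640. TC = 2219 + 462 = 2681. Profit = 2640 − 2681 = -$41.
That loss of $41 beats the $2219 the firm would lose by shutting down; producing recovers $2178 of fixed cost.

Profit = -$41 at q = 11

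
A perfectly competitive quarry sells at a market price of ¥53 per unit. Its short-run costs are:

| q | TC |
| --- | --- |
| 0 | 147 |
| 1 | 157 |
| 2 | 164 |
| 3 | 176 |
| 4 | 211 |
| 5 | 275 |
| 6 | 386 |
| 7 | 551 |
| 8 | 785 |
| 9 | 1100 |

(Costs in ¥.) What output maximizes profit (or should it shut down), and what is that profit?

q = 4; profit = ¥1

Tabulate TR − TC: q=0: -147; q=1: -104; q=2: -58; q=3: -17; q=4: 1; q=5: -10; q=6: -68; q=7: -180; q=8: -361; q=9: -623.
Profit is maximized at q = 4. AVC there is 64/4 = ¥16 ≤ P, so producing beats shutting down (which would give -¥147).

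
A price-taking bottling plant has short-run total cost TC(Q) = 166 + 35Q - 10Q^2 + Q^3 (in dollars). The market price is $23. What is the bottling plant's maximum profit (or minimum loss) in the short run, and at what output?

AVC = 35 - 10Q + Q^2; min AVC = $10 at Q = 5. Since P = $23 ≥ min AVC, the firm produces.
With MC = 35 - 20Q + 3Q^2, P = MC on the upward-sloping part at Q* = 6.
TR = 23·6 = 138. TC = 166 + 66 = 232. Profit = 138 − 232 = -$94.
By producing, the firm covers all variable cost plus $72 of fixed cost; shutting down would lose the full $166.

Profit = -$94 at Q = 6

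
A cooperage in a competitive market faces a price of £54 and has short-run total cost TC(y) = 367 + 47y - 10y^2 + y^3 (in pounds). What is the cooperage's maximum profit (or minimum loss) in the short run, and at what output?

AVC = 47 - 10y + y^2 has its minimum £22 at y = 5; price £54 clears that bar, so the firm operates.
MC = 47 - 20y + 3y^2. Setting P = MC and taking the root on the rising branch gives y* = 7.
TR = 54·7 = 378. TC = 367 + 182 = 549. Profit = 378 − 549 = -£171.
Shutting down would mean losing the fixed cost of £367, so operating at a loss of £171 is better by £196.

Profit = -£171 at y = 7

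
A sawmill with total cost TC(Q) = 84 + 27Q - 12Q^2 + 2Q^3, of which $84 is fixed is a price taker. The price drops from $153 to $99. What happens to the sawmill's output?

Output falls from 7 to 6

AVC = 27 - 12Q + 2Q^2, minimized at Q = 3 where min AVC = $9. MC = 27 - 24Q + 6Q^2.
At P = $153 ≥ min AVC, set P = MC on the rising branch: Q = 7.
At P = $99 ≥ min AVC, set P = MC: Q = 6. The firm stays open but cuts output.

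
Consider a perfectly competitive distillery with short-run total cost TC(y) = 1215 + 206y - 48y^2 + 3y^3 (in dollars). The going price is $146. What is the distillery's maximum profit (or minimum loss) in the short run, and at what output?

Profit = -$15 at y = 10

AVC = 206 - 48y + 3y^2 has its minimum $14 at y = 8; price $146 clears that bar, so the firm operates.
With MC = 206 - 96y + 9y^2, P = MC on the upward-sloping part at y* = 10.
TR = 146·10 = 1460. TC = 1215 + 260 = 1475. Profit = 1460 − 1475 = -$15.
By producing, the firm covers all variable cost plus $1200 of fixed cost; shutting down would lose the full $1215.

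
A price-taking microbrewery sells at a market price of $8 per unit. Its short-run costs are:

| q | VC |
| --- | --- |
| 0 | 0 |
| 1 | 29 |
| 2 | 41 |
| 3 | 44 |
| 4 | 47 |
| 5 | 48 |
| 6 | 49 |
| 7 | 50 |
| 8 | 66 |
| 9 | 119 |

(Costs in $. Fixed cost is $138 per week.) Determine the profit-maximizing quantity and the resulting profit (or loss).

q = 7; profit = -$132

Profit at each row (π = 8q − TC): q=0: -138; q=1: -159; q=2: -163; q=3: -158; q=4: -153; q=5: -146; q=6: -139; q=7: -132; q=8: -140; q=9: -185.
Profit is maximized at q = 7. AVC there is 50/7 = $7.14 ≤ P, so producing beats shutting down (which would give -$138).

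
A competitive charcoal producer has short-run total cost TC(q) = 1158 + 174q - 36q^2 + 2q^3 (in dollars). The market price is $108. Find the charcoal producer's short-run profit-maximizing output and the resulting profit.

AVC = 174 - 36q + 2q^2 has its minimum $12 at q = 9; price $108 clears that bar, so the firm operates.
MC = 174 - 72q + 6q^2. Setting P = MC and taking the root on the rising branch gives q* = 11.
TR = 108·11 = 1188. TC = 1158 + 220 = 1378. Profit = 1188 − 1378 = -$190.
Shutting down would mean losing the fixed cost of $1158, so operating at a loss of $190 is better by $968.

Profit = -$190 at q = 11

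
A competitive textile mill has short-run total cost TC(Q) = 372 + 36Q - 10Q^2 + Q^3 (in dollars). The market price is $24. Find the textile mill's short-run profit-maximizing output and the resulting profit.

AVC = 36 - 10Q + Q^2; min AVC = $11 at Q = 5. Since P = $24 ≥ min AVC, the firm produces.
With MC = 36 - 20Q + 3Q^2, P = MC on the upward-sloping part at Q* = 6.
TR = 24·6 = 144. TC = 372 + 72 = 444. Profit = 144 − 444 = -$300.
Shutting down would mean losing the fixed cost of $372, so operating at a loss of $300 is better by $72.

Profit = -$300 at Q = 6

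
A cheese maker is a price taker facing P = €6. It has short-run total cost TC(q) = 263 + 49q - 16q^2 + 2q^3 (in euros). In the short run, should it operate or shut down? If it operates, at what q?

Shut down

Variable cost is VC = 49q - 16q^2 + 2q^3, so AVC = VC/q = 49 - 16q + 2q^2 and MC = dTC/dq = 49 - 32q + 6q^2.
AVC is minimized where dAVC/dq = -16 + 4q = 0, at q = 4; min AVC = 49 - 16·4 + 2·4^2 = €17.
P = €6 lies below min AVC = €17; no output level covers variable cost.
Shutting down limits the loss to fixed cost, €263.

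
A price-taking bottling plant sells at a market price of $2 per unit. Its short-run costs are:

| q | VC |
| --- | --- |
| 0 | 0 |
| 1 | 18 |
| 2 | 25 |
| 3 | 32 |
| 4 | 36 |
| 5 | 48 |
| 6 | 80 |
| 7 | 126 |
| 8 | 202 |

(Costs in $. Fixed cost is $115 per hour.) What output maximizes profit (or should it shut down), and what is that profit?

Tabulate TR − TC: q=0: -115; q=1: -131; q=2: -136; q=3: -141; q=4: -143; q=5: -153; q=6: -183; q=7: -227; q=8: -301.
Profit is highest at q = 0. Equivalently, the lowest AVC in the table is 36/4 ≈ $9 at q = 4, and P = $2 falls below it — price never covers variable cost, so the firm shuts down and loses only its fixed cost.

q = 0 (shut down); profit = -$115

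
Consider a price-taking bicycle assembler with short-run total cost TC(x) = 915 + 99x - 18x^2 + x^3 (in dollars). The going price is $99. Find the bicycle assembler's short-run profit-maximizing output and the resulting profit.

Profit = -$51 at x = 12

AVC = 99 - 18x + x^2; min AVC = $18 at x = 9. Since P = $99 ≥ min AVC, the firm produces.
With MC = 99 - 36x + 3x^2, P = MC on the upward-sloping part at x* = 12.
TR = 99·12 = 1188. TC = 915 + 324 = 1239. Profit = 1188 − 1239 = -$51.
That loss of $51 beats the $915 the firm would lose by shutting down; producing recovers $864 of fixed cost.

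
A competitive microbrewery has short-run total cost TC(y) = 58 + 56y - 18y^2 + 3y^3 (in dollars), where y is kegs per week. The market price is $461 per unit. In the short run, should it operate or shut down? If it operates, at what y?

Produce at y = 9

Variable cost is VC = 56y - 18y^2 + 3y^3, so AVC = VC/y = 56 - 18y + 3y^2 and MC = dTC/dy = 56 - 36y + 9y^2.
AVC hits its minimum where MC = AVC, at y = 3, giving min AVC = 56 - 18·3 + 3·3^2 = $29.
Since P = $461 ≥ min AVC = $29, price covers variable cost and the firm should produce.
P = MC gives -405 - 36y + 9y^2 = 0, with roots -5 and 9. Take the larger (rising MC): y* = 9.
Check: AVC at y = 9 is $137 ≤ P, so revenue covers variable cost.
Profit = P·y − TC = 461·9 − 1291 = $2858.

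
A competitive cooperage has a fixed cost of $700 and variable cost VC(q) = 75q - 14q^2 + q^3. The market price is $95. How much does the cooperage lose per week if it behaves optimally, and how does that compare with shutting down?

AVC = 75 - 14q + q^2 has its minimum $26 at q = 7; price $95 clears that bar, so the firm operates.
MC = 75 - 28q + 3q^2. Setting P = MC and taking the root on the rising branch gives q* = 10.
TR = 95·10 = 950. TC = 700 + 350 = 1050. Profit = 950 − 1050 = -$100.
That loss of $100 beats the $700 the firm would lose by shutting down; producing recovers $600 of fixed cost.

Profit = -$100 at q = 10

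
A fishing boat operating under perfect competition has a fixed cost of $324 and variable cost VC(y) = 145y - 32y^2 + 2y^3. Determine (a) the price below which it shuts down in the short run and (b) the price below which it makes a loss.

Shutdown price = $17; break-even price = $55

AVC = 145 - 32y + 2y^2; minimized at y = 8, giving min AVC = $17. That is the shutdown price.
ATC = 324/y + 145 - 32y + 2y^2. Setting dATC/dy = −324/y^2 − 32 + 4y = 0 gives y = 9 (since 4·9^3 − 32·9^2 = 324).
min ATC = 324/9 + 145 − 32·9 + 2·9^2 = $55. That is the break-even price.
Between these two prices the firm operates at a loss; above $55 it earns a profit.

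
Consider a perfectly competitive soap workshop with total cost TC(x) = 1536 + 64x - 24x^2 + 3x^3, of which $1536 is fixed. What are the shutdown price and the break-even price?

AVC = 64 - 24x + 3x^2; minimized at x = 4, giving min AVC = $16. That is the shutdown price.
ATC = 1536/x + 64 - 24x + 3x^2. Setting dATC/dx = −1536/x^2 − 24 + 6x = 0 gives x = 8 (since 6·8^3 − 24·8^2 = 1536).
min ATC = 1536/8 + 64 − 24·8 + 3·8^2 = $256. That is the break-even price.
For $16 ≤ P < $256 the firm produces at a loss; below $16 it shuts down.

Shutdown price = $16; break-even price = $256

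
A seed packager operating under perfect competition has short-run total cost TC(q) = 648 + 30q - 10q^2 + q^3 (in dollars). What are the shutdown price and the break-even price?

Shutdown price = $5; break-even price = $93

Shutdown price = min AVC. AVC = 30 - 10q + q^2, with vertex at q = 5 and minimum $5.
ATC = 648/q + 30 - 10q + q^2. Setting dATC/dq = −648/q^2 − 10 + 2q = 0 gives q = 9 (since 2·9^3 − 10·9^2 = 648).
min ATC = 648/9 + 30 − 10·9 + 9^2 = $93. That is the break-even price.
For $5 ≤ P < $93 the firm produces at a loss; below $5 it shuts down.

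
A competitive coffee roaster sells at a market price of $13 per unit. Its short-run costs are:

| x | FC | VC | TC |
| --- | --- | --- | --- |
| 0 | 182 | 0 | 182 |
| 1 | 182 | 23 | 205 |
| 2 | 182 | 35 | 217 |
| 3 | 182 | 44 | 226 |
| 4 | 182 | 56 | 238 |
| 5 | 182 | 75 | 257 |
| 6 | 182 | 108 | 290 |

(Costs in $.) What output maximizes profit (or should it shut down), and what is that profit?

x = 0 (shut down); profit = -$182

Profit at each row (π = 13x − TC): x=0: -182; x=1: -192; x=2: -191; x=3: -187; x=4: -186; x=5: -192; x=6: -212.
Profit is highest at x = 0. Equivalently, the lowest AVC in the table is 56/4 ≈ $14 at x = 4, and P = $13 falls below it — price never covers variable cost, so the firm shuts down and loses only its fixed cost.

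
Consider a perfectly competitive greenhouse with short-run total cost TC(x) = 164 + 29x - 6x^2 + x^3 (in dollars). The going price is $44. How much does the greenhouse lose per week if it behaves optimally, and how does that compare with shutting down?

Profit = -$64 at x = 5

AVC = 29 - 6x + x^2; min AVC = $20 at x = 3. Since P = $44 ≥ min AVC, the firm produces.
With MC = 29 - 12x + 3x^2, P = MC on the upward-sloping part at x* = 5.
TR = 44·5 = 220. TC = 164 + 120 = 284. Profit = 220 − 284 = -$64.
That loss of $64 beats the $164 the firm would lose by shutting down; producing recovers $100 of fixed cost.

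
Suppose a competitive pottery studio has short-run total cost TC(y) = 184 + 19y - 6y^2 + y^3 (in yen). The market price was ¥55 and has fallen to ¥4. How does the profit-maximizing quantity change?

Output falls from 6 to 0 (the firm shuts down)

AVC = 19 - 6y + y^2, minimized at y = 3 where min AVC = ¥10. MC = 19 - 12y + 3y^2.
With P = ¥55 above the shutdown price, P = MC gives y = 6.
At P = ¥4 < min AVC = ¥10, price no longer covers variable cost at any output, so the firm shuts down: y = 0.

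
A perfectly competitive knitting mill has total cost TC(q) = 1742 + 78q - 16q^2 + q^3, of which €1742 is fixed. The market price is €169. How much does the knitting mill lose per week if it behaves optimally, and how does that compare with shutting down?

AVC = 78 - 16q + q^2; min AVC = €14 at q = 8. Since P = €169 ≥ min AVC, the firm produces.
MC = 78 - 32q + 3q^2. Setting P = MC and taking the root on the rising branch gives q* = 13.
TR = 169·13 = 2197. TC = 1742 + 507 = 2249. Profit = 2197 − 2249 = -€52.
That loss of €52 beats the €1742 the firm would lose by shutting down; producing recovers €1690 of fixed cost.

Profit = -€52 at q = 13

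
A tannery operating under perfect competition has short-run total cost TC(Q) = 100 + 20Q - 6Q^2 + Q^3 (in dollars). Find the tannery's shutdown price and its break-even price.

Shutdown price = min AVC. AVC = 20 - 6Q + Q^2, with vertex at Q = 3 and minimum $11.
ATC = 100/Q + 20 - 6Q + Q^2. Setting dATC/dQ = −100/Q^2 − 6 + 2Q = 0 gives Q = 5 (since 2·5^3 − 6·5^2 = 100).
min ATC = 100/5 + 20 − 6·5 + 5^2 = $35. That is the break-even price.
Between these two prices the firm operates at a loss; above $35 it earns a profit.

Shutdown price = $11; break-even price = $35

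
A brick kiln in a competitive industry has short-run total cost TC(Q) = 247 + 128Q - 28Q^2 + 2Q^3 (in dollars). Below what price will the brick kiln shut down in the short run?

The firm shuts down when price falls below the minimum of average variable cost. AVC = VC/Q = 128 - 28Q + 2Q^2.
At the minimum of AVC, MC = AVC. MC = 128 - 56Q + 6Q^2; setting MC = AVC gives 4Q^2 - 28Q = 0, so Q = 7. min AVC = 30.
The firm shuts down for any P below $30.

$30 per unit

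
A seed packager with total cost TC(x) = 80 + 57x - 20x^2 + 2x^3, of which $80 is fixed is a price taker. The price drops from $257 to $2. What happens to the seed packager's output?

AVC = 57 - 20x + 2x^2, minimized at x = 5 where min AVC = $7. MC = 57 - 40x + 6x^2.
With P = $257 above the shutdown price, P = MC gives x = 10.
At P = $2 < min AVC = $7, price no longer covers variable cost at any output, so the firm shuts down: x = 0.

Output falls from 10 to 0 (the firm shuts down)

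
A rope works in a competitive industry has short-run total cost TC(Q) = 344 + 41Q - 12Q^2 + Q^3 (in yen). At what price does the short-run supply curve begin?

¥5 per unit

Short-run supply begins at min AVC. From VC = 41Q - 12Q^2 + Q^3, AVC = 41 - 12Q + Q^2.
At the minimum of AVC, MC = AVC. MC = 41 - 24Q + 3Q^2; setting MC = AVC gives 2Q^2 - 12Q = 0, so Q = 6. min AVC = 5.
For P < ¥5 the firm produces nothing.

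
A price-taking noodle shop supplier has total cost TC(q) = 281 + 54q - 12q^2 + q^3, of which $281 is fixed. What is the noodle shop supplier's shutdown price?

The shutdown price is the minimum of AVC. VC = 54q - 12q^2 + q^3, so AVC = 54 - 12q + q^2.
dAVC/dq = -12 + 2q = 0 gives q = 6. min AVC = 54 - 12·6 + 6^2 = 18.
For P < $18 the firm produces nothing.

$18 per unit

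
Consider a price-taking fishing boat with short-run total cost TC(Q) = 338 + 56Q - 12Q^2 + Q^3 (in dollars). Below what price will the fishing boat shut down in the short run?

Short-run supply begins at min AVC. From VC = 56Q - 12Q^2 + Q^3, AVC = 56 - 12Q + Q^2.
dAVC/dQ = -12 + 2Q = 0 gives Q = 6. min AVC = 56 - 12·6 + 6^2 = 20.
The firm shuts down for any P below $20.

$20 per unit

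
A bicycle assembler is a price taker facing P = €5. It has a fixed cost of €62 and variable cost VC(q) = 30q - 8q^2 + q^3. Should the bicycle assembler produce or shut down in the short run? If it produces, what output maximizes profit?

Variable cost is VC = 30q - 8q^2 + q^3, so AVC = VC/q = 30 - 8q + q^2 and MC = dTC/dq = 30 - 16q + 3q^2.
The AVC parabola has its vertex at q = 8/2 = 4, where AVC = 30 - 8·4 + 4^2 = €14.
P = €5 lies below min AVC = €14; no output level covers variable cost.
The firm minimizes its loss by shutting down and losing only its fixed cost of €62.

Shut down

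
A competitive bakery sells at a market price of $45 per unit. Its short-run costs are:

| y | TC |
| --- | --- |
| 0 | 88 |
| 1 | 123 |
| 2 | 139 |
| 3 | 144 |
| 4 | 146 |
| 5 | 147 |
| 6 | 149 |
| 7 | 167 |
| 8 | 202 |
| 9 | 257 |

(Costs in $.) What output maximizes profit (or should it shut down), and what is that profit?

Compute π = P·y − TC at each output: y=0: -88; y=1: -78; y=2: -49; y=3: -9; y=4: 34; y=5: 78; y=6: 121; y=7: 148; y=8: 158; y=9: 148.
Profit is maximized at y = 8. AVC there is 114/8 = $14.25 ≤ P, so producing beats shutting down (which would give -$88).

y = 8; profit = $158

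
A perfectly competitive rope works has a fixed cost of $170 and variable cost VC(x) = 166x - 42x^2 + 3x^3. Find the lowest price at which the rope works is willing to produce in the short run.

The firm shuts down when price falls below the minimum of average variable cost. AVC = VC/x = 166 - 42x + 3x^2.
At the minimum of AVC, MC = AVC. MC = 166 - 84x + 9x^2; setting MC = AVC gives 6x^2 - 42x = 0, so x = 7. min AVC = 19.
The firm shuts down for any P below $19.

$19 per unit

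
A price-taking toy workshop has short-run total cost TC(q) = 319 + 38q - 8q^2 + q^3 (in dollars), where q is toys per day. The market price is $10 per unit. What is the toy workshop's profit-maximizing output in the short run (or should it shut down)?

Shut down

Strip out fixed cost: VC = 38q - 8q^2 + q^3. Then AVC = 38 - 8q + q^2 and MC = 38 - 16q + 3q^2.
The AVC parabola has its vertex at q = 8/2 = 4, where AVC = 38 - 8·4 + 4^2 = $22.
P = $10 lies below min AVC = $22; no output level covers variable cost.
Shutting down limits the loss to fixed cost, $319.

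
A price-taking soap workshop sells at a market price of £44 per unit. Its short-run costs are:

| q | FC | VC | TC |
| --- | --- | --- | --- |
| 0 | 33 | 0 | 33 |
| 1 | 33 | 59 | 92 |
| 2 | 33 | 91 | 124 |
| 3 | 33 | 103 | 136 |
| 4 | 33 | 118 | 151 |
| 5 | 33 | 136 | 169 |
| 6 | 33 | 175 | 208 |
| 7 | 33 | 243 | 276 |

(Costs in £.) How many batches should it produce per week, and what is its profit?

Profit at each row (π = 44q − TC): q=0: -33; q=1: -48; q=2: -36; q=3: -4; q=4: 25; q=5: 51; q=6: 56; q=7: 32.
Profit is maximized at q = 6. AVC there is 175/6 = £29.17 ≤ P, so producing beats shutting down (which would give -£33).

q = 6; profit = £56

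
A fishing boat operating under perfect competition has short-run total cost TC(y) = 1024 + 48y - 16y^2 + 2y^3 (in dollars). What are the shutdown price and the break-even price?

Shutdown price = $16; break-even price = $176

AVC = 48 - 16y + 2y^2; minimized at y = 4, giving min AVC = $16. That is the shutdown price.
ATC = 1024/y + 48 - 16y + 2y^2. Setting dATC/dy = −1024/y^2 − 16 + 4y = 0 gives y = 8 (since 4·8^3 − 16·8^2 = 1024).
min ATC = 1024/8 + 48 − 16·8 + 2·8^2 = $176. That is the break-even price.
Between these two prices the firm operates at a loss; above $176 it earns a profit.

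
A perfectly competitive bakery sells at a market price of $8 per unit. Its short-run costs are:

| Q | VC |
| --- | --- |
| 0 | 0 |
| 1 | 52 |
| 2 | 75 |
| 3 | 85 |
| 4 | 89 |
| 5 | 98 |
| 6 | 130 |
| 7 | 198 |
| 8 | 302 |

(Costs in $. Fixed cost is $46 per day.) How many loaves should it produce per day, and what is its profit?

Q = 0 (shut down); profit = -$46

Compute π = P·Q − TC at each output: Q=0: -46; Q=1: -90; Q=2: -105; Q=3: -107; Q=4: -103; Q=5: -104; Q=6: -128; Q=7: -188; Q=8: -284.
Profit is highest at Q = 0. Equivalently, the lowest AVC in the table is 98/5 ≈ $19.60 at Q = 5, and P = $8 falls below it — price never covers variable cost, so the firm shuts down and loses only its fixed cost.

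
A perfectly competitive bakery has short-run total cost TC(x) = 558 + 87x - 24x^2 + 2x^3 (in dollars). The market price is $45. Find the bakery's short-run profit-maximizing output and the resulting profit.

Profit = -$362 at x = 7

AVC = 87 - 24x + 2x^2; min AVC = $15 at x = 6. Since P = $45 ≥ min AVC, the firm produces.
With MC = 87 - 48x + 6x^2, P = MC on the upward-sloping part at x* = 7.
TR = 45·7 = 315. TC = 558 + 119 = 677. Profit = 315 − 677 = -$362.
By producing, the firm covers all variable cost plus $196 of fixed cost; shutting down would lose the full $558.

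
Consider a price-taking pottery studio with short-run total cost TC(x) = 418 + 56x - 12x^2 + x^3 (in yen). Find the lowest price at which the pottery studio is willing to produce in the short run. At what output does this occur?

The firm shuts down when price falls below the minimum of average variable cost. AVC = VC/x = 56 - 12x + x^2.
At the minimum of AVC, MC = AVC. MC = 56 - 24x + 3x^2; setting MC = AVC gives 2x^2 - 12x = 0, so x = 6. min AVC = 20.
So the shutdown price is ¥20.

¥20 per unit, at x = 6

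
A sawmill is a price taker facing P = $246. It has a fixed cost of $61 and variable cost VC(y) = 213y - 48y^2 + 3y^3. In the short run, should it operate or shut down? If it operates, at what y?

Produce at y = 11

Strip out fixed cost: VC = 213y - 48y^2 + 3y^3. Then AVC = 213 - 48y + 3y^2 and MC = 213 - 96y + 9y^2.
The AVC parabola has its vertex at y = 48/6 = 8, where AVC = 213 - 48·8 + 3·8^2 = $21.
P = $246 exceeds min AVC = $21, so the firm stays open.
P = MC gives -33 - 96y + 9y^2 = 0, with roots -1/3 and 11. Take the larger (rising MC): y* = 11.
Check: AVC at y = 11 is $48 ≤ P, so revenue covers variable cost.
Profit = P·y − TC = 246·11 − 589 = $2117.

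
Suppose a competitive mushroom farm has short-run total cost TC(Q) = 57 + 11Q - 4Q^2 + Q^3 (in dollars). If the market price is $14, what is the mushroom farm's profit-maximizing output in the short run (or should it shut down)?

Strip out fixed cost: VC = 11Q - 4Q^2 + Q^3. Then AVC = 11 - 4Q + Q^2 and MC = 11 - 8Q + 3Q^2.
The AVC parabola has its vertex at Q = 4/2 = 2, where AVC = 11 - 4·2 + 2^2 = $7.
Because $14 ≥ $7, revenue can cover variable cost; the firm operates.
Set P = MC: 14 = 11 - 8Q + 3Q^2 → -3 - 8Q + 3Q^2 = 0. The roots are Q = -1/3 and Q = 3; the profit-maximizing output is on the rising part of MC, so Q* = 3.
Check: AVC at Q = 3 is $8 ≤ P, so revenue covers variable cost.
Profit = P·Q − TC = 14·3 − 81 = -$39, a loss, but smaller than the $57 fixed cost the firm would lose by shutting down.

Produce at Q = 3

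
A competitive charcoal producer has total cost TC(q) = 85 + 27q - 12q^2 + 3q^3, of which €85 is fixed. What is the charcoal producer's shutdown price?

The shutdown price is the minimum of AVC. VC = 27q - 12q^2 + 3q^3, so AVC = 27 - 12q + 3q^2.
At the minimum of AVC, MC = AVC. MC = 27 - 24q + 9q^2; setting MC = AVC gives 6q^2 - 12q = 0, so q = 2. min AVC = 15.
For P < €15 the firm produces nothing.

€15 per unit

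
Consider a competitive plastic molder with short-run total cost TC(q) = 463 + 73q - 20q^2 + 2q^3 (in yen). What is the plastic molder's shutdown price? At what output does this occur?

¥23 per unit, at q = 5

Short-run supply begins at min AVC. From VC = 73q - 20q^2 + 2q^3, AVC = 73 - 20q + 2q^2.
dAVC/dq = -20 + 4q = 0 gives q = 5. min AVC = 73 - 20·5 + 2·5^2 = 23.
So the shutdown price is ¥23.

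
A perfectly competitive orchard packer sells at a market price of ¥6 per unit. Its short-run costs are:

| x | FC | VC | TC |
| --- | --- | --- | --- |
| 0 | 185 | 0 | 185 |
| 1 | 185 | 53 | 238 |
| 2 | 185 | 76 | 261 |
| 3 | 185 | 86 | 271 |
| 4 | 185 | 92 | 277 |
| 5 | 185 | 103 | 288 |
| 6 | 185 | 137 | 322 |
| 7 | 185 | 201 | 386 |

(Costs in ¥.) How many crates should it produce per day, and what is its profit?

Profit at each row (π = 6x − TC): x=0: -185; x=1: -232; x=2: -249; x=3: -253; x=4: -253; x=5: -258; x=6: -286; x=7: -344.
Profit is highest at x = 0. Equivalently, the lowest AVC in the table is 103/5 ≈ ¥20.60 at x = 5, and P = ¥6 falls below it — price never covers variable cost, so the firm shuts down and loses only its fixed cost.

x = 0 (shut down); profit = -¥185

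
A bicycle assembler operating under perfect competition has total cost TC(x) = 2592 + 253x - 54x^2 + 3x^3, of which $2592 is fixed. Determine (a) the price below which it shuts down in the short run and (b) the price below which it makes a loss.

Shutdown price = min AVC. AVC = 253 - 54x + 3x^2, with vertex at x = 9 and minimum $10.
ATC = 2592/x + 253 - 54x + 3x^2. Setting dATC/dx = −2592/x^2 − 54 + 6x = 0 gives x = 12 (since 6·12^3 − 54·12^2 = 2592).
min ATC = 2592/12 + 253 − 54·12 + 3·12^2 = $253. That is the break-even price.
For $10 ≤ P < $253 the firm produces at a loss; below $10 it shuts down.

Shutdown price = $10; break-even price = $253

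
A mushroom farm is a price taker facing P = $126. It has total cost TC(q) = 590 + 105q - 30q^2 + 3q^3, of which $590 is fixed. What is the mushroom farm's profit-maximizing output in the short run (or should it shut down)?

Produce at q = 7

Variable cost is VC = 105q - 30q^2 + 3q^3, so AVC = VC/q = 105 - 30q + 3q^2 and MC = dTC/dq = 105 - 60q + 9q^2.
The AVC parabola has its vertex at q = 30/6 = 5, where AVC = 105 - 30·5 + 3·5^2 = $30.
P = $126 exceeds min AVC = $30, so the firm stays open.
Set P = MC: 126 = 105 - 60q + 9q^2 → -21 - 60q + 9q^2 = 0. The roots are q = -1/3 and q = 7; the profit-maximizing output is on the rising part of MC, so q* = 7.
Check: AVC at q = 7 is $42 ≤ P, so revenue covers variable cost.
Profit = P·q − TC = 126·7 − 884 = -$2, a loss, but smaller than the $590 fixed cost the firm would lose by shutting down.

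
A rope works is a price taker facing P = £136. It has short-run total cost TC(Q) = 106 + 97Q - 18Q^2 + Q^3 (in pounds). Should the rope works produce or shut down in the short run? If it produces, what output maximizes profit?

Produce at Q = 13

Strip out fixed cost: VC = 97Q - 18Q^2 + Q^3. Then AVC = 97 - 18Q + Q^2 and MC = 97 - 36Q + 3Q^2.
AVC is minimized where dAVC/dQ = -18 + 2Q = 0, at Q = 9; min AVC = 97 - 18·9 + 9^2 = £16.
P = £136 exceeds min AVC = £16, so the firm stays open.
P = MC gives -39 - 36Q + 3Q^2 = 0, with roots -1 and 13. Take the larger (rising MC): Q* = 13.
Check: AVC at Q = 13 is £32 ≤ P, so revenue covers variable cost.
Profit = P·Q − TC = 136·13 − 522 = £1246.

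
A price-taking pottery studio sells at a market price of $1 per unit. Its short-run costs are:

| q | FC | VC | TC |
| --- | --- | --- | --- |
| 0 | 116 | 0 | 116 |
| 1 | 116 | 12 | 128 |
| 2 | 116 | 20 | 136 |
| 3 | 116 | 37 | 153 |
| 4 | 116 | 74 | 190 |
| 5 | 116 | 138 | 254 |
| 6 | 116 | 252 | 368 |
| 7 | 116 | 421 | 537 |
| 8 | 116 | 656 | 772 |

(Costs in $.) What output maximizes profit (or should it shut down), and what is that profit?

Compute π = P·q − TC at each output: q=0: -116; q=1: -127; q=2: -134; q=3: -150; q=4: -186; q=5: -249; q=6: -362; q=7: -530; q=8: -764.
Profit is highest at q = 0. Equivalently, the lowest AVC in the table is 20/2 ≈ $10 at q = 2, and P = $1 falls below it — price never covers variable cost, so the firm shuts down and loses only its fixed cost.

q = 0 (shut down); profit = -$116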